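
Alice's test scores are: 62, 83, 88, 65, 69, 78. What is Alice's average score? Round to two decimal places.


Add the scores:
62 + 83 + 88 + 65 + 69 + 78 = 445
Divide by the number of tests:
445 / 6 = 74.1666... ≈ 74.17

74.17


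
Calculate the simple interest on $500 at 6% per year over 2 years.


Use the formula I = P x R x T / 100
P x R x T = 500 x 6 x 2 = 6000
I = 6000 / 100 = $60

$60


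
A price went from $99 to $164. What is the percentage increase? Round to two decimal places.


Find the absolute change:
|164 - 99| = 65
Divide by original and multiply by 100:
65 / 99 x 100 = 65.6565...% ≈ 65.66%

65.66%


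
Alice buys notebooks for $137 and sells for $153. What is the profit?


Selling price = $153
Cost price = $137
Profit = selling price - cost price:
Profit = $153 - $137 = $16

$16


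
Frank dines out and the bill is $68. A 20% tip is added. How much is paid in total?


Calculate the tip:
20% of $68 = $13.60
Add tip to meal cost:
$68 + $13.60 = $81.60

$81.60


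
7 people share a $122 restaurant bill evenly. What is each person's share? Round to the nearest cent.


Total bill: $122
Number of people: 7
Each pays: $122 / 7 = $17.4285... ≈ $17.43

$17.43


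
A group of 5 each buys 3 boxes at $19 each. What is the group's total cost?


Cost per person:
3 x $19 = $57
Group total:
5 x $57 = $285

$285


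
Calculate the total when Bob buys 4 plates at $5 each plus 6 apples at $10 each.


Cost of plates:
4 x $5 = $20
Cost of apples:
6 x $10 = $60
Add both:
$20 + $60 = $80

$80


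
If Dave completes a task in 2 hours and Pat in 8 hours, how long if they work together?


Dave's rate: 1/2 of the job per hour
Pat's rate: 1/8 of the job per hour
Combined rate: 1/2 + 1/8 = 5/8 per hour
Time = 1 / (5/8) = 8/5 = 1.6 hours

1.6 hours


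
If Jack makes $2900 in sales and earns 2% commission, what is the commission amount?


Convert rate to decimal:
2% = 0.02
Multiply by sales:
$2900 x 0.02 = $58

$58


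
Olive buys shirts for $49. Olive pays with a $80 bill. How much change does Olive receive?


Start with the amount paid:
$80
Subtract the price:
$80 - $49 = $31

$31


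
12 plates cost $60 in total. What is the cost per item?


Total cost: $60
Number of items: 12
Unit price: $60 / 12 = $5

$5


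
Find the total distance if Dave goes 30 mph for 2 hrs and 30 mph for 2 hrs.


Leg 1 distance:
30 x 2 = 60 miles
Leg 2 distance:
30 x 2 = 60 miles
Total distance:
60 + 60 = 120 miles

120 miles


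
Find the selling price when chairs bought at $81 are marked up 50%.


Calculate the markup amount:
50% of $81 = $40.50
Add to cost:
$81 + $40.50 = $121.50

$121.50


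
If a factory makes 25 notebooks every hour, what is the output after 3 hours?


Production rate: 25 notebooks per hour
Time: 3 hours
Total: 25 x 3 = 75 notebooks

75 notebooks


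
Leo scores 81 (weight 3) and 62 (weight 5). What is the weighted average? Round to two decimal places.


Weighted sum:
3 x 81 + 5 x 62 = 553
Total weight:
3 + 5 = 8
Weighted average:
553 / 8 = 69.125 ≈ 69.13

69.13


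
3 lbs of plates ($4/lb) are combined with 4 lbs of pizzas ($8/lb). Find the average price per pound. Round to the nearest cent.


Cost of plates:
3 x $4 = $12
Cost of pizzas:
4 x $8 = $32
Total cost: $12 + $32 = $44
Total weight: 7 lbs
Average: $44 / 7 = $6.2857... ≈ $6.29/lb

$6.29/lb


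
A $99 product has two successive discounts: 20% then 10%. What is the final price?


First discount:
20% of $99 = $19.80
Price after first discount:
$99 - $19.80 = $79.20
Second discount:
10% of $79.20 = $7.92
Final price:
$79.20 - $7.92 = $71.28

$71.28


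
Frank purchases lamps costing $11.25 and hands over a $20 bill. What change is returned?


Start with the amount paid:
$20
Subtract the price:
$20 - $11.25 = $8.75

$8.75


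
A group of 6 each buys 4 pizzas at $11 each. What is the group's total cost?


Cost per person:
4 x $11 = $44
Group total:
6 x $44 = $264

$264


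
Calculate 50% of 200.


Convert percentage to decimal:
50% = 0.5
Multiply:
200 x 0.5 = 100

100


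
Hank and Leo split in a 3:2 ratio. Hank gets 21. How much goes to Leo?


Find the multiplier:
21 / 3 = 7
Apply to Leo's share:
2 x 7 = 14

14


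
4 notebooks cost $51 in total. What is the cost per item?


Total cost: $51
Number of items: 4
Unit price: $51 / 4 = $12.75

$12.75


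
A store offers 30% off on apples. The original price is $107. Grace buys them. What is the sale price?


Calculate the discount amount:
30% of $107 = $32.10
Subtract from original:
$107 - $32.10 = $74.90

$74.90


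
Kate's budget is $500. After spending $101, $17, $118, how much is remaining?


Add up expenses:
$101 + $17 + $118 = $236
Subtract from budget:
$500 - $236 = $264

$264


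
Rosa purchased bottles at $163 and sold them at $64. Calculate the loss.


Selling price = $64
Cost price = $163
Loss = cost price - selling price:
Loss = $163 - $64 = $99

$99


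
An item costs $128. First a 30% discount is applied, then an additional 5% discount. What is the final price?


First discount:
30% of $128 = $38.40
Price after first discount:
$128 - $38.40 = $89.60
Second discount:
5% of $89.60 = $4.48
Final price:
$89.60 - $4.48 = $85.12

$85.12


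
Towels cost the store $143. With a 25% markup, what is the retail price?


Calculate the markup amount:
25% of $143 = $35.75
Add to cost:
$143 + $35.75 = $178.75

$178.75


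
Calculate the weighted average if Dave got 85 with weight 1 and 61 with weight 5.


Weighted sum:
1 x 85 + 5 x 61 = 390
Total weight:
1 + 5 = 6
Weighted average:
390 / 6 = 65

65


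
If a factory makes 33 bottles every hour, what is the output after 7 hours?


Production rate: 33 bottles per hour
Time: 7 hours
Total: 33 x 7 = 231 bottles

231 bottles


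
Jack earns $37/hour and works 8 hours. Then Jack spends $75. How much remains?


Calculate earnings:
8 x $37 = $296
Subtract spending:
$296 - $75 = $221

$221


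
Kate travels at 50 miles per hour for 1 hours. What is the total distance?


Use the formula: distance = speed x time
Speed = 50 mph, Time = 1 hours
50 x 1 = 50 miles

50 miles


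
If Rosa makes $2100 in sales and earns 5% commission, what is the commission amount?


Convert rate to decimal:
5% = 0.05
Multiply by sales:
$2100 x 0.05 = $105

$105


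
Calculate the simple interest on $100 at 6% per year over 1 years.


Use the formula I = P x R x T / 100
P x R x T = 100 x 6 x 1 = 600
I = 600 / 100 = $6

$6


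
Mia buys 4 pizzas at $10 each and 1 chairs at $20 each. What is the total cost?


Cost of pizzas:
4 x $10 = $40
Cost of chairs:
1 x $20 = $20
Add both:
$40 + $20 = $60

$60


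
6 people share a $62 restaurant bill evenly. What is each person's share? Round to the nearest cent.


Total bill: $62
Number of people: 6
Each pays: $62 / 6 = $10.3333... ≈ $10.33

$10.33


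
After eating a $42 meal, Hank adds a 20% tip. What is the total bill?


Calculate the tip:
20% of $42 = $8.40
Add tip to meal cost:
$42 + $8.40 = $50.40

$50.40


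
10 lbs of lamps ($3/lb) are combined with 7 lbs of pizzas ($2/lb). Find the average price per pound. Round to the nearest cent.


Cost of lamps:
10 x $3 = $30
Cost of pizzas:
7 x $2 = $14
Total cost: $30 + $14 = $44
Total weight: 17 lbs
Average: $44 / 17 = $2.5882... ≈ $2.59/lb

$2.59/lb


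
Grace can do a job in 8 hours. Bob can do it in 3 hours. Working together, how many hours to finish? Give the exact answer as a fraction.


Grace's rate: 1/8 of the job per hour
Bob's rate: 1/3 of the job per hour
Combined rate: 1/8 + 1/3 = 11/24 per hour
Time = 1 / (11/24) = 24/11 hours (≈ 2.18 hours)

24/11 hours


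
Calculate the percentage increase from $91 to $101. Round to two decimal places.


Find the absolute change:
|101 - 91| = 10
Divide by original and multiply by 100:
10 / 91 x 100 = 10.9890...% ≈ 10.99%

10.99%


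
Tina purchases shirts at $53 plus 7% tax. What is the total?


Calculate the tax:
7% of $53 = $3.71
Add tax to price:
$53 + $3.71 = $56.71

$56.71


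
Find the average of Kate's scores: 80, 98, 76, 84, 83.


Add the scores:
80 + 98 + 76 + 84 + 83 = 421
Divide by the number of tests:
421 / 5 = 84.2

84.2


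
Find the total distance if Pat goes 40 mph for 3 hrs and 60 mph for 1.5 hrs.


Leg 1 distance:
40 x 3 = 120 miles
Leg 2 distance:
60 x 1.5 = 90 miles
Total distance:
120 + 90 = 210 miles

210 miles


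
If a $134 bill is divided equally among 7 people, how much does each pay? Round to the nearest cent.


Total bill: $134
Number of people: 7
Each pays: $134 / 7 = $19.1428... ≈ $19.14

$19.14


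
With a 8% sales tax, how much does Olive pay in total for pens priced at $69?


Calculate the tax:
8% of $69 = $5.52
Add tax to price:
$69 + $5.52 = $74.52

$74.52


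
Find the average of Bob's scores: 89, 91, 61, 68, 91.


Add the scores:
89 + 91 + 61 + 68 + 91 = 400
Divide by the number of tests:
400 / 5 = 80

80


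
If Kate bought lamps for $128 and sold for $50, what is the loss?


Selling price = $50
Cost price = $128
Loss = cost price - selling price:
Loss = $128 - $50 = $78

$78


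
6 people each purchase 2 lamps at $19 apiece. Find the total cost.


Cost per person:
2 x $19 = $38
Group total:
6 x $38 = $228

$228


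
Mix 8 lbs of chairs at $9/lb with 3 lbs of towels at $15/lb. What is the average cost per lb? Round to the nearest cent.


Cost of chairs:
8 x $9 = $72
Cost of towels:
3 x $15 = $45
Total cost: $72 + $45 = $117
Total weight: 11 lbs
Average: $117 / 11 = $10.6363... ≈ $10.64/lb

$10.64/lb


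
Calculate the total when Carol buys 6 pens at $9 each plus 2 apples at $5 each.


Cost of pens:
6 x $9 = $54
Cost of apples:
2 x $5 = $10
Add both:
$54 + $10 = $64

$64


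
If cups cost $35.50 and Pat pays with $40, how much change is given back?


Start with the amount paid:
$40
Subtract the price:
$40 - $35.50 = $4.50

$4.50


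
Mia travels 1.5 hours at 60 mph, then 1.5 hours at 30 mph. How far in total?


Leg 1 distance:
60 x 1.5 = 90 miles
Leg 2 distance:
30 x 1.5 = 45 miles
Total distance:
90 + 45 = 135 miles

135 miles


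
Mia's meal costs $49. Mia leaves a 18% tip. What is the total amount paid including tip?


Calculate the tip:
18% of $49 = $8.82
Add tip to meal cost:
$49 + $8.82 = $57.82

$57.82


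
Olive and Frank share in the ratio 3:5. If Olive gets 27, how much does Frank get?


Find the multiplier:
27 / 3 = 9
Apply to Frank's share:
5 x 9 = 45

45


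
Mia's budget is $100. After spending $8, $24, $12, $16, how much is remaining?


Add up expenses:
$8 + $24 + $12 + $16 = $60
Subtract from budget:
$100 - $60 = $40

$40


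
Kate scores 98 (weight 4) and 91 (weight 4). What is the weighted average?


Weighted sum:
4 x 98 + 4 x 91 = 756
Total weight:
4 + 4 = 8
Weighted average:
756 / 8 = 94.5

94.5


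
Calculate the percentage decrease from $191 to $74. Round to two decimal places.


Find the absolute change:
|74 - 191| = 117
Divide by original and multiply by 100:
117 / 191 x 100 = 61.2565...% ≈ 61.26%

61.26%


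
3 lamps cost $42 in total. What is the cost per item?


Total cost: $42
Number of items: 3
Unit price: $42 / 3 = $14

$14


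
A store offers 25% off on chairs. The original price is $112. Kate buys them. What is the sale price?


Calculate the discount amount:
25% of $112 = $28
Subtract from original:
$112 - $28 = $84

$84


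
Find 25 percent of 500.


Convert percentage to decimal:
25% = 0.25
Multiply:
500 x 0.25 = 125

125


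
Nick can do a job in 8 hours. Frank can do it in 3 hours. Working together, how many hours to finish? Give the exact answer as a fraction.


Nick's rate: 1/8 of the job per hour
Frank's rate: 1/3 of the job per hour
Combined rate: 1/8 + 1/3 = 11/24 per hour
Time = 1 / (11/24) = 24/11 hours (≈ 2.18 hours)

24/11 hours


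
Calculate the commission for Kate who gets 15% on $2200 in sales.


Convert rate to decimal:
15% = 0.15
Multiply by sales:
$2200 x 0.15 = $330

$330


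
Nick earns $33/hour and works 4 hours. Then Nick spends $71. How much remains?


Calculate earnings:
4 x $33 = $132
Subtract spending:
$132 - $71 = $61

$61


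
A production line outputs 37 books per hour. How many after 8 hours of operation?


Production rate: 37 books per hour
Time: 8 hours
Total: 37 x 8 = 296 books

296 books


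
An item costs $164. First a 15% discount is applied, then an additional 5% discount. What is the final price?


First discount:
15% of $164 = $24.60
Price after first discount:
$164 - $24.60 = $139.40
Second discount:
5% of $139.40 = $6.97
Final price:
$139.40 - $6.97 = $132.43

$132.43


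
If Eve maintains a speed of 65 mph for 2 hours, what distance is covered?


Use the formula: distance = speed x time
Speed = 65 mph, Time = 2 hours
65 x 2 = 130 miles

130 miles


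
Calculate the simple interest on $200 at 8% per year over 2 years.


Use the formula I = P x R x T / 100
P x R x T = 200 x 8 x 2 = 3200
I = 3200 / 100 = $32

$32


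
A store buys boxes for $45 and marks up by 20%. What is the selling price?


Calculate the markup amount:
20% of $45 = $9
Add to cost:
$45 + $9 = $54

$54


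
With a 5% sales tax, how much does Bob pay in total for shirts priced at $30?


Calculate the tax:
5% of $30 = $1.50
Add tax to price:
$30 + $1.50 = $31.50

$31.50


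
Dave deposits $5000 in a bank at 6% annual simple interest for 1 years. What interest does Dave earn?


Use the formula I = P x R x T / 100
P x R x T = 5000 x 6 x 1 = 30000
I = 30000 / 100 = $300

$300


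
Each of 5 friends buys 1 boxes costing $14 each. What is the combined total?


Cost per person:
1 x $14 = $14
Group total:
5 x $14 = $70

$70


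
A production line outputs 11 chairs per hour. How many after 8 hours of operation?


Production rate: 11 chairs per hour
Time: 8 hours
Total: 11 x 8 = 88 chairs

88 chairs


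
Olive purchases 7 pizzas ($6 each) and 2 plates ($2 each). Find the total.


Cost of pizzas:
7 x $6 = $42
Cost of plates:
2 x $2 = $4
Add both:
$42 + $4 = $46

$46


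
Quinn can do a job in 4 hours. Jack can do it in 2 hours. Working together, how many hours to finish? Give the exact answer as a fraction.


Quinn's rate: 1/4 of the job per hour
Jack's rate: 1/2 of the job per hour
Combined rate: 1/4 + 1/2 = 3/4 per hour
Time = 1 / (3/4) = 4/3 hours (≈ 1.33 hours)

4/3 hours


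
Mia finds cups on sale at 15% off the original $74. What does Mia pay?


Calculate the discount amount:
15% of $74 = $11.10
Subtract from original:
$74 - $11.10 = $62.90

$62.90


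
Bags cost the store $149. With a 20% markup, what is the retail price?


Calculate the markup amount:
20% of $149 = $29.80
Add to cost:
$149 + $29.80 = $178.80

$178.80


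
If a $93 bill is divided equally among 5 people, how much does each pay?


Total bill: $93
Number of people: 5
Each pays: $93 / 5 = $18.60

$18.60


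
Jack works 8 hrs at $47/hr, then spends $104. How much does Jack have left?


Calculate earnings:
8 x $47 = $376
Subtract spending:
$376 - $104 = $272

$272


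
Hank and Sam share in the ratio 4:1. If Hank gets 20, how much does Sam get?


Find the multiplier:
20 / 4 = 5
Apply to Sam's share:
1 x 5 = 5

5


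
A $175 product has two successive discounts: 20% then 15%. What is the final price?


First discount:
20% of $175 = $35
Price after first discount:
$175 - $35 = $140
Second discount:
15% of $140 = $21
Final price:
$140 - $21 = $119

$119


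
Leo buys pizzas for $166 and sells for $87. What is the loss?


Selling price = $87
Cost price = $166
Loss = cost price - selling price:
Loss = $166 - $87 = $79

$79


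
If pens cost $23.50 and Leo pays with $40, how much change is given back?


Start with the amount paid:
$40
Subtract the price:
$40 - $23.50 = $16.50

$16.50


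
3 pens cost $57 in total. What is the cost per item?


Total cost: $57
Number of items: 3
Unit price: $57 / 3 = $19

$19


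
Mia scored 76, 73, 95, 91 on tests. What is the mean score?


Add the scores:
76 + 73 + 95 + 91 = 335
Divide by the number of tests:
335 / 4 = 83.75

83.75


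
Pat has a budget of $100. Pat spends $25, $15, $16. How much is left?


Add up expenses:
$25 + $15 + $16 = $56
Subtract from budget:
$100 - $56 = $44

$44


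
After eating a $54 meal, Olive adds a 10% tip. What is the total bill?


Calculate the tip:
10% of $54 = $5.40
Add tip to meal cost:
$54 + $5.40 = $59.40

$59.40


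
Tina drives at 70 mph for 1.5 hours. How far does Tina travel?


Use the formula: distance = speed x time
Speed = 70 mph, Time = 1.5 hours
70 x 1.5 = 105 miles

105 miles


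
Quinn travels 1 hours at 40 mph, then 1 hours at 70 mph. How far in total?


Leg 1 distance:
40 x 1 = 40 miles
Leg 2 distance:
70 x 1 = 70 miles
Total distance:
40 + 70 = 110 miles

110 miles


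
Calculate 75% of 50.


Convert percentage to decimal:
75% = 0.75
Multiply:
50 x 0.75 = 37.5

37.5


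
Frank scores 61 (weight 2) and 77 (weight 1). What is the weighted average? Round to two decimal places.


Weighted sum:
2 x 61 + 1 x 77 = 199
Total weight:
2 + 1 = 3
Weighted average:
199 / 3 = 66.3333... ≈ 66.33

66.33


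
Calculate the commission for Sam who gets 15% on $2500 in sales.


Convert rate to decimal:
15% = 0.15
Multiply by sales:
$2500 x 0.15 = $375

$375


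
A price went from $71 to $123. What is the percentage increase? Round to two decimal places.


Find the absolute change:
|123 - 71| = 52
Divide by original and multiply by 100:
52 / 71 x 100 = 73.2394...% ≈ 73.24%

73.24%


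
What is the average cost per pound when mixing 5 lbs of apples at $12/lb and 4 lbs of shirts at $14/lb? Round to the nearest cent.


Cost of apples:
5 x $12 = $60
Cost of shirts:
4 x $14 = $56
Total cost: $60 + $56 = $116
Total weight: 9 lbs
Average: $116 / 9 = $12.8888... ≈ $12.89/lb

$12.89/lb


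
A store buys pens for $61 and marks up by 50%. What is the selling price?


Calculate the markup amount:
50% of $61 = $30.50
Add to cost:
$61 + $30.50 = $91.50

$91.50


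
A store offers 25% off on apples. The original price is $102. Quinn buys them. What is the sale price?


Calculate the discount amount:
25% of $102 = $25.50
Subtract from original:
$102 - $25.50 = $76.50

$76.50


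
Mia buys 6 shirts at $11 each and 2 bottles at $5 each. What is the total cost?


Cost of shirts:
6 x $11 = $66
Cost of bottles:
2 x $5 = $10
Add both:
$66 + $10 = $76

$76


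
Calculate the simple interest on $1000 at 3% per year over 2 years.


Use the formula I = P x R x T / 100
P x R x T = 1000 x 3 x 2 = 6000
I = 6000 / 100 = $60

$60


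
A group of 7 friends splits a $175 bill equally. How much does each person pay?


Total bill: $175
Number of people: 7
Each pays: $175 / 7 = $25

$25


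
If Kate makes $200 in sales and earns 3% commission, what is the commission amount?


Convert rate to decimal:
3% = 0.03
Multiply by sales:
$200 x 0.03 = $6

$6


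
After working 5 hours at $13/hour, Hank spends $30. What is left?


Calculate earnings:
5 x $13 = $65
Subtract spending:
$65 - $30 = $35

$35


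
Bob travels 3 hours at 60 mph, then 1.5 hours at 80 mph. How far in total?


Leg 1 distance:
60 x 3 = 180 miles
Leg 2 distance:
80 x 1.5 = 120 miles
Total distance:
180 + 120 = 300 miles

300 miles


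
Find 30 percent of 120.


Convert percentage to decimal:
30% = 0.3
Multiply:
120 x 0.3 = 36

36


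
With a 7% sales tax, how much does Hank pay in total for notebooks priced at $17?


Calculate the tax:
7% of $17 = $1.19
Add tax to price:
$17 + $1.19 = $18.19

$18.19


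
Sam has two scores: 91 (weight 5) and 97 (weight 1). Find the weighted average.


Weighted sum:
5 x 91 + 1 x 97 = 552
Total weight:
5 + 1 = 6
Weighted average:
552 / 6 = 92

92


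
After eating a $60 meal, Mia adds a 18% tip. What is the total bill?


Calculate the tip:
18% of $60 = $10.80
Add tip to meal cost:
$60 + $10.80 = $70.80

$70.80


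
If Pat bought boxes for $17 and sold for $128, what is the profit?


Selling price = $128
Cost price = $17
Profit = selling price - cost price:
Profit = $128 - $17 = $111

$111


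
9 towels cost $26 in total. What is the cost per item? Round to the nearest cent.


Total cost: $26
Number of items: 9
Unit price: $26 / 9 = $2.8888... ≈ $2.89

$2.89


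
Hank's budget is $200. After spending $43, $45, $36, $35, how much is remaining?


Add up expenses:
$43 + $45 + $36 + $35 = $159
Subtract from budget:
$200 - $159 = $41

$41


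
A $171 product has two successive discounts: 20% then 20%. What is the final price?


First discount:
20% of $171 = $34.20
Price after first discount:
$171 - $34.20 = $136.80
Second discount:
20% of $136.80 = $27.36
Final price:
$136.80 - $27.36 = $109.44

$109.44


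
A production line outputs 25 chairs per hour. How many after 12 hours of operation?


Production rate: 25 chairs per hour
Time: 12 hours
Total: 25 x 12 = 300 chairs

300 chairs


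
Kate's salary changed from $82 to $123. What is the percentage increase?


Find the absolute change:
|123 - 82| = 41
Divide by original and multiply by 100:
41 / 82 x 100 = 50%

50%


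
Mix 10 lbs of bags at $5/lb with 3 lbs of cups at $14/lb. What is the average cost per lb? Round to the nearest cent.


Cost of bags:
10 x $5 = $50
Cost of cups:
3 x $14 = $42
Total cost: $50 + $42 = $92
Total weight: 13 lbs
Average: $92 / 13 = $7.0769... ≈ $7.08/lb

$7.08/lb


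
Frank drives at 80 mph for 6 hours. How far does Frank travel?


Use the formula: distance = speed x time
Speed = 80 mph, Time = 6 hours
80 x 6 = 480 miles

480 miles


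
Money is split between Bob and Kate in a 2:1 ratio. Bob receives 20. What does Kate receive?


Find the multiplier:
20 / 2 = 10
Apply to Kate's share:
1 x 10 = 10

10


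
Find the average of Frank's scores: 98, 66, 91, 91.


Add the scores:
98 + 66 + 91 + 91 = 346
Divide by the number of tests:
346 / 4 = 86.5

86.5


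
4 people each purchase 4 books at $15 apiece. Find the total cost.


Cost per person:
4 x $15 = $60
Group total:
4 x $60 = $240

$240


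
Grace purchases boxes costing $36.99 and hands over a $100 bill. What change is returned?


Start with the amount paid:
$100
Subtract the price:
$100 - $36.99 = $63.01

$63.01


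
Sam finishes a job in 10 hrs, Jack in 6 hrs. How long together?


Sam's rate: 1/10 of the job per hour
Jack's rate: 1/6 of the job per hour
Combined rate: 1/10 + 1/6 = 4/15 per hour
Time = 1 / (4/15) = 15/4 = 3.75 hours

3.75 hours


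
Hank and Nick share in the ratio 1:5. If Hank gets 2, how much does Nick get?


Find the multiplier:
2 / 1 = 2
Apply to Nick's share:
5 x 2 = 10

10


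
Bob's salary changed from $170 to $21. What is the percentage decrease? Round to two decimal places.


Find the absolute change:
|21 - 170| = 149
Divide by original and multiply by 100:
149 / 170 x 100 = 87.6470...% ≈ 87.65%

87.65%


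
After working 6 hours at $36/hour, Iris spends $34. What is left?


Calculate earnings:
6 x $36 = $216
Subtract spending:
$216 - $34 = $182

$182


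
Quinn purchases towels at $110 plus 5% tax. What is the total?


Calculate the tax:
5% of $110 = $5.50
Add tax to price:
$110 + $5.50 = $115.50

$115.50


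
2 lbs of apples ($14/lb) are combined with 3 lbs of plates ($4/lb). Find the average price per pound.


Cost of apples:
2 x $14 = $28
Cost of plates:
3 x $4 = $12
Total cost: $28 + $12 = $40
Total weight: 5 lbs
Average: $40 / 5 = $8/lb

$8/lb


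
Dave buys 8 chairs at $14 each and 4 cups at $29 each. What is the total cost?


Cost of chairs:
8 x $14 = $112
Cost of cups:
4 x $29 = $116
Add both:
$112 + $116 = $228

$228


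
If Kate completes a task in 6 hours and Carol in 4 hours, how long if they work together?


Kate's rate: 1/6 of the job per hour
Carol's rate: 1/4 of the job per hour
Combined rate: 1/6 + 1/4 = 5/12 per hour
Time = 1 / (5/12) = 12/5 = 2.4 hours

2.4 hours


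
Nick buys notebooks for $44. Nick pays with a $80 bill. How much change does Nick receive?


Start with the amount paid:
$80
Subtract the price:
$80 - $44 = $36

$36


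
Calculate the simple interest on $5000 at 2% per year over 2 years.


Use the formula I = P x R x T / 100
P x R x T = 5000 x 2 x 2 = 20000
I = 20000 / 100 = $200

$200


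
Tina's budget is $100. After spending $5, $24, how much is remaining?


Add up expenses:
$5 + $24 = $29
Subtract from budget:
$100 - $29 = $71

$71


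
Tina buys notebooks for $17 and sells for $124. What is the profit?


Selling price = $124
Cost price = $17
Profit = selling price - cost price:
Profit = $124 - $17 = $107

$107


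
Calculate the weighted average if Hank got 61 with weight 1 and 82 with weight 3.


Weighted sum:
1 x 61 + 3 x 82 = 307
Total weight:
1 + 3 = 4
Weighted average:
307 / 4 = 76.75

76.75


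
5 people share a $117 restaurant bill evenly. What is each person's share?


Total bill: $117
Number of people: 5
Each pays: $117 / 5 = $23.40

$23.40


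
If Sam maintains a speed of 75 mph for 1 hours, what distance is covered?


Use the formula: distance = speed x time
Speed = 75 mph, Time = 1 hours
75 x 1 = 75 miles

75 miles


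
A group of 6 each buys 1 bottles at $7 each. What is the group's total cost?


Cost per person:
1 x $7 = $7
Group total:
6 x $7 = $42

$42


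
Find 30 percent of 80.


Convert percentage to decimal:
30% = 0.3
Multiply:
80 x 0.3 = 24

24


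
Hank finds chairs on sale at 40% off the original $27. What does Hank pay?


Calculate the discount amount:
40% of $27 = $10.80
Subtract from original:
$27 - $10.80 = $16.20

$16.20


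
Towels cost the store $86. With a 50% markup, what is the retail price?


Calculate the markup amount:
50% of $86 = $43
Add to cost:
$86 + $43 = $129

$129


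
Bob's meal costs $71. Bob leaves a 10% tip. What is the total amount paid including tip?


Calculate the tip:
10% of $71 = $7.10
Add tip to meal cost:
$71 + $7.10 = $78.10

$78.10


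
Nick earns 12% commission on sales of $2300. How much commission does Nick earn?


Convert rate to decimal:
12% = 0.12
Multiply by sales:
$2300 x 0.12 = $276

$276


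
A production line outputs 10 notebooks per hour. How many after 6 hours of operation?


Production rate: 10 notebooks per hour
Time: 6 hours
Total: 10 x 6 = 60 notebooks

60 notebooks


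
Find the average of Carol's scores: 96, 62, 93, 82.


Add the scores:
96 + 62 + 93 + 82 = 333
Divide by the number of tests:
333 / 4 = 83.25

83.25


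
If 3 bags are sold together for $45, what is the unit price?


Total cost: $45
Number of items: 3
Unit price: $45 / 3 = $15

$15


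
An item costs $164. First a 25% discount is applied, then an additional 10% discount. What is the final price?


First discount:
25% of $164 = $41
Price after first discount:
$164 - $41 = $123
Second discount:
10% of $123 = $12.30
Final price:
$123 - $12.30 = $110.70

$110.70


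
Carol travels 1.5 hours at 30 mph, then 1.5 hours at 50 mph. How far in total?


Leg 1 distance:
30 x 1.5 = 45 miles
Leg 2 distance:
50 x 1.5 = 75 miles
Total distance:
45 + 75 = 120 miles

120 miles


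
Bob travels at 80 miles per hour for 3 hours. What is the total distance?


Use the formula: distance = speed x time
Speed = 80 mph, Time = 3 hours
80 x 3 = 240 miles

240 miles


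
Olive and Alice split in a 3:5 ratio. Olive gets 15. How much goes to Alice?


Find the multiplier:
15 / 3 = 5
Apply to Alice's share:
5 x 5 = 25

25


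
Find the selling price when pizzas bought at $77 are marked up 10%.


Calculate the markup amount:
10% of $77 = $7.70
Add to cost:
$77 + $7.70 = $84.70

$84.70


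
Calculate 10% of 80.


Convert percentage to decimal:
10% = 0.1
Multiply:
80 x 0.1 = 8

8


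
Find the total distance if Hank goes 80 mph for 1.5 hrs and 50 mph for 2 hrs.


Leg 1 distance:
80 x 1.5 = 120 miles
Leg 2 distance:
50 x 2 = 100 miles
Total distance:
120 + 100 = 220 miles

220 miles


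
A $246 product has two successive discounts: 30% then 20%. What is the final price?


First discount:
30% of $246 = $73.80
Price after first discount:
$246 - $73.80 = $172.20
Second discount:
20% of $172.20 = $34.44
Final price:
$172.20 - $34.44 = $137.76

$137.76


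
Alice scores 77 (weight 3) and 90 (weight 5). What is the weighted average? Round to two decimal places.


Weighted sum:
3 x 77 + 5 x 90 = 681
Total weight:
3 + 5 = 8
Weighted average:
681 / 8 = 85.125 ≈ 85.13

85.13


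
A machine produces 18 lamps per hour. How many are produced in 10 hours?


Production rate: 18 lamps per hour
Time: 10 hours
Total: 18 x 10 = 180 lamps

180 lamps


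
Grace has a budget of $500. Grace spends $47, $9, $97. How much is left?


Add up expenses:
$47 + $9 + $97 = $153
Subtract from budget:
$500 - $153 = $347

$347


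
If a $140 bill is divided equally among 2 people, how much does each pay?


Total bill: $140
Number of people: 2
Each pays: $140 / 2 = $70

$70


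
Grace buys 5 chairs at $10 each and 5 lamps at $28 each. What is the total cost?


Cost of chairs:
5 x $10 = $50
Cost of lamps:
5 x $28 = $140
Add both:
$50 + $140 = $190

$190


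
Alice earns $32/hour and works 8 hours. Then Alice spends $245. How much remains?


Calculate earnings:
8 x $32 = $256
Subtract spending:
$256 - $245 = $11

$11


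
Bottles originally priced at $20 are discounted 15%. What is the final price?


Calculate the discount amount:
15% of $20 = $3
Subtract from original:
$20 - $3 = $17

$17


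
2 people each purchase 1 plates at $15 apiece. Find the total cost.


Cost per person:
1 x $15 = $15
Group total:
2 x $15 = $30

$30


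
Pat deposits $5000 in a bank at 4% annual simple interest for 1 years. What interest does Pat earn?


Use the formula I = P x R x T / 100
P x R x T = 5000 x 4 x 1 = 20000
I = 20000 / 100 = $200

$200


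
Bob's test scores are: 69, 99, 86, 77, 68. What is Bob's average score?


Add the scores:
69 + 99 + 86 + 77 + 68 = 399
Divide by the number of tests:
399 / 5 = 79.8

79.8


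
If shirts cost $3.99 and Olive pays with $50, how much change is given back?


Start with the amount paid:
$50
Subtract the price:
$50 - $3.99 = $46.01

$46.01


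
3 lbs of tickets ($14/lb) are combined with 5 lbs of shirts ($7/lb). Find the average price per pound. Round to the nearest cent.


Cost of tickets:
3 x $14 = $42
Cost of shirts:
5 x $7 = $35
Total cost: $42 + $35 = $77
Total weight: 8 lbs
Average: $77 / 8 = $9.625 ≈ $9.63/lb

$9.63/lb


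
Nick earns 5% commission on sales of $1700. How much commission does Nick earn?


Convert rate to decimal:
5% = 0.05
Multiply by sales:
$1700 x 0.05 = $85

$85


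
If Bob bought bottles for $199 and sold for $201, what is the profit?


Selling price = $201
Cost price = $199
Profit = selling price - cost price:
Profit = $201 - $199 = $2

$2


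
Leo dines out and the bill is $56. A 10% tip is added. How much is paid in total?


Calculate the tip:
10% of $56 = $5.60
Add tip to meal cost:
$56 + $5.60 = $61.60

$61.60


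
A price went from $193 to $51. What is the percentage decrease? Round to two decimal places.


Find the absolute change:
|51 - 193| = 142
Divide by original and multiply by 100:
142 / 193 x 100 = 73.5751...% ≈ 73.58%

73.58%


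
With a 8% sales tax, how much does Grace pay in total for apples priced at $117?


Calculate the tax:
8% of $117 = $9.36
Add tax to price:
$117 + $9.36 = $126.36

$126.36


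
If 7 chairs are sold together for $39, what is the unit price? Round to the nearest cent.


Total cost: $39
Number of items: 7
Unit price: $39 / 7 = $5.5714... ≈ $5.57

$5.57


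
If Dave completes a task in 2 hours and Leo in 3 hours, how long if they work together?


Dave's rate: 1/2 of the job per hour
Leo's rate: 1/3 of the job per hour
Combined rate: 1/2 + 1/3 = 5/6 per hour
Time = 1 / (5/6) = 6/5 = 1.2 hours

1.2 hours


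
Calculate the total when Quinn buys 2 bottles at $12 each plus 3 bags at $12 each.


Cost of bottles:
2 x $12 = $24
Cost of bags:
3 x $12 = $36
Add both:
$24 + $36 = $60

$60


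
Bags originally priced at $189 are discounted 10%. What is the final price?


Calculate the discount amount:
10% of $189 = $18.90
Subtract from original:
$189 - $18.90 = $170.10

$170.10


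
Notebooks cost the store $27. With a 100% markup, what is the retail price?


Calculate the markup amount:
100% of $27 = $27
Add to cost:
$27 + $27 = $54

$54


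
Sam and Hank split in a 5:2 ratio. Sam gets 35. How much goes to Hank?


Find the multiplier:
35 / 5 = 7
Apply to Hank's share:
2 x 7 = 14

14


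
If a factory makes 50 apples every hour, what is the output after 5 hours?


Production rate: 50 apples per hour
Time: 5 hours
Total: 50 x 5 = 250 apples

250 apples


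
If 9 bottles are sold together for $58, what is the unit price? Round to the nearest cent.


Total cost: $58
Number of items: 9
Unit price: $58 / 9 = $6.4444... ≈ $6.44

$6.44


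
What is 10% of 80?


Convert percentage to decimal:
10% = 0.1
Multiply:
80 x 0.1 = 8

8


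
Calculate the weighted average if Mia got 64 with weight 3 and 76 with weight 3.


Weighted sum:
3 x 64 + 3 x 76 = 420
Total weight:
3 + 3 = 6
Weighted average:
420 / 6 = 70

70


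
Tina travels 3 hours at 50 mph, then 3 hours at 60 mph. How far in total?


Leg 1 distance:
50 x 3 = 150 miles
Leg 2 distance:
60 x 3 = 180 miles
Total distance:
150 + 180 = 330 miles

330 miles


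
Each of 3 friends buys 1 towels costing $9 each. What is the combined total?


Cost per person:
1 x $9 = $9
Group total:
3 x $9 = $27

$27


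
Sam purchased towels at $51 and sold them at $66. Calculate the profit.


Selling price = $66
Cost price = $51
Profit = selling price - cost price:
Profit = $66 - $51 = $15

$15


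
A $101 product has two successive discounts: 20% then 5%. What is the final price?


First discount:
20% of $101 = $20.20
Price after first discount:
$101 - $20.20 = $80.80
Second discount:
5% of $80.80 = $4.04
Final price:
$80.80 - $4.04 = $76.76

$76.76


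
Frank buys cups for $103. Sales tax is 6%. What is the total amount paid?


Calculate the tax:
6% of $103 = $6.18
Add tax to price:
$103 + $6.18 = $109.18

$109.18


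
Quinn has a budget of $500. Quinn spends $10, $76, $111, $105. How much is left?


Add up expenses:
$10 + $76 + $111 + $105 = $302
Subtract from budget:
$500 - $302 = $198

$198


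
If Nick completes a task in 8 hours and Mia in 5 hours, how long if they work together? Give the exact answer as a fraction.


Nick's rate: 1/8 of the job per hour
Mia's rate: 1/5 of the job per hour
Combined rate: 1/8 + 1/5 = 13/40 per hour
Time = 1 / (13/40) = 40/13 hours (≈ 3.08 hours)

40/13 hours


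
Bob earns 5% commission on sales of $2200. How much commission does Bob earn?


Convert rate to decimal:
5% = 0.05
Multiply by sales:
$2200 x 0.05 = $110

$110


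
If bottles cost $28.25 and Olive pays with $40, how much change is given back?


Start with the amount paid:
$40
Subtract the price:
$40 - $28.25 = $11.75

$11.75


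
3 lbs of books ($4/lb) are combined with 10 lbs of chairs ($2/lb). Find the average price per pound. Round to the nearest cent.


Cost of books:
3 x $4 = $12
Cost of chairs:
10 x $2 = $20
Total cost: $12 + $20 = $32
Total weight: 13 lbs
Average: $32 / 13 = $2.4615... ≈ $2.46/lb

$2.46/lb


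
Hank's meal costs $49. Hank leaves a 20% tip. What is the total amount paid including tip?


Calculate the tip:
20% of $49 = $9.80
Add tip to meal cost:
$49 + $9.80 = $58.80

$58.80


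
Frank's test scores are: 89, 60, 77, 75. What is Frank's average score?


Add the scores:
89 + 60 + 77 + 75 = 301
Divide by the number of tests:
301 / 4 = 75.25

75.25


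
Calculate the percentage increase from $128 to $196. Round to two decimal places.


Find the absolute change:
|196 - 128| = 68
Divide by original and multiply by 100:
68 / 128 x 100 = 53.125% ≈ 53.13%

53.13%


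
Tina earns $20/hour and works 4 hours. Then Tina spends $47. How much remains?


Calculate earnings:
4 x $20 = $80
Subtract spending:
$80 - $47 = $33

$33


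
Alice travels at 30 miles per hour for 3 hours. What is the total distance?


Use the formula: distance = speed x time
Speed = 30 mph, Time = 3 hours
30 x 3 = 90 miles

90 miles


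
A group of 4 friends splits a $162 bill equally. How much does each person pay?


Total bill: $162
Number of people: 4
Each pays: $162 / 4 = $40.50

$40.50


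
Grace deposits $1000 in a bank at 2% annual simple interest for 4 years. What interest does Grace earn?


Use the formula I = P x R x T / 100
P x R x T = 1000 x 2 x 4 = 8000
I = 8000 / 100 = $80

$80


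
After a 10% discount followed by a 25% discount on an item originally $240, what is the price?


First discount:
10% of $240 = $24
Price after first discount:
$240 - $24 = $216
Second discount:
25% of $216 = $54
Final price:
$216 - $54 = $162

$162


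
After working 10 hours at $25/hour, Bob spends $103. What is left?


Calculate earnings:
10 x $25 = $250
Subtract spending:
$250 - $103 = $147

$147


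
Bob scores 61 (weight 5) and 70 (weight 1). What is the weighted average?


Weighted sum:
5 x 61 + 1 x 70 = 375
Total weight:
5 + 1 = 6
Weighted average:
375 / 6 = 62.5

62.5


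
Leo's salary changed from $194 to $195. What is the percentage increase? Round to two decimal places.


Find the absolute change:
|195 - 194| = 1
Divide by original and multiply by 100:
1 / 194 x 100 = 0.5154...% ≈ 0.52%

0.52%


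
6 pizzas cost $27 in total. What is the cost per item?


Total cost: $27
Number of items: 6
Unit price: $27 / 6 = $4.50

$4.50


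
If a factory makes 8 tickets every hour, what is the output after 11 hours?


Production rate: 8 tickets per hour
Time: 11 hours
Total: 8 x 11 = 88 tickets

88 tickets


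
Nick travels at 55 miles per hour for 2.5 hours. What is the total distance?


Use the formula: distance = speed x time
Speed = 55 mph, Time = 2.5 hours
55 x 2.5 = 137.5 miles

137.5 miles


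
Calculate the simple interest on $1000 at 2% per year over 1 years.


Use the formula I = P x R x T / 100
P x R x T = 1000 x 2 x 1 = 2000
I = 2000 / 100 = $20

$20


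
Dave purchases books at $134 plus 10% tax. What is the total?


Calculate the tax:
10% of $134 = $13.40
Add tax to price:
$134 + $13.40 = $147.40

$147.40


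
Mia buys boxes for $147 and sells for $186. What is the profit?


Selling price = $186
Cost price = $147
Profit = selling price - cost price:
Profit = $186 - $147 = $39

$39


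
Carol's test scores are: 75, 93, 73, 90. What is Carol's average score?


Add the scores:
75 + 93 + 73 + 90 = 331
Divide by the number of tests:
331 / 4 = 82.75

82.75


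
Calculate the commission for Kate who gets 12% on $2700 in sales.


Convert rate to decimal:
12% = 0.12
Multiply by sales:
$2700 x 0.12 = $324

$324


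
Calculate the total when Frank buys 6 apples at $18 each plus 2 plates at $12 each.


Cost of apples:
6 x $18 = $108
Cost of plates:
2 x $12 = $24
Add both:
$108 + $24 = $132

$132


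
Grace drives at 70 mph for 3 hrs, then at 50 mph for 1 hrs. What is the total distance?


Leg 1 distance:
70 x 3 = 210 miles
Leg 2 distance:
50 x 1 = 50 miles
Total distance:
210 + 50 = 260 miles

260 miles
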